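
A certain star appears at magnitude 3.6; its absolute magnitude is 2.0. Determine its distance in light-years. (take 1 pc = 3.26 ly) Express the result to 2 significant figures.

d ≈ 68 ly

Distance modulus: m − M = 3.6 − (2.0) = 1.600
m − M = 5 log₁₀ d − 5
log₁₀ d = (m − M)/5 + 1 = 1.3200
d = 10^1.3200 = 20.89 pc
= 68.11 ly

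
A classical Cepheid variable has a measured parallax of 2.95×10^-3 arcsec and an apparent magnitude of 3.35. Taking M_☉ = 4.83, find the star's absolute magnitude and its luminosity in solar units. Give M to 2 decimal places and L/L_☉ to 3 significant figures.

M ≈ -4.30; L/L_☉ ≈ 4490

d = 1/p = 1/2.95×10^-3″ = 339.0 pc
M = m − 5 log₁₀ d + 5 = 3.35 − 5·2.5302 + 5 = -4.301
M − M_☉ = -4.301 − 4.83 = -9.131
L/L_☉ = 10^(−0.4 × -9.131) = 4491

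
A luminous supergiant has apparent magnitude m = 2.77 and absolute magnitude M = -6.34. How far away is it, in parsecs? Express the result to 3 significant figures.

d ≈ 664 pc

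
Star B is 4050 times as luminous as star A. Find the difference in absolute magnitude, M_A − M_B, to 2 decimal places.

Pogson: ΔM = −2.5 log₁₀(ratio) = −2.5 log₁₀(4050) = −2.5 × 3.6075 = -9.019
Star B is brighter so has the smaller magnitude: M_A − M_B is positive.

M_A − M_B ≈ 9.02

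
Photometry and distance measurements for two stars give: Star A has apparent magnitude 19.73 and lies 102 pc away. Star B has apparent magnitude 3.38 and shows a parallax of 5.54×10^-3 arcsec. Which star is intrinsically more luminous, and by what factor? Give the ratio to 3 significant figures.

Star B is more luminous, by a factor of 1.09×10^7.

Star A: M = m − 5 log₁₀ d + 5 = 19.73 − 5·2.0086 + 5 = 14.687
Star B: d = 1/p = 1/5.54×10^-3″ = 180.5 pc
Star B: M = m − 5 log₁₀ d + 5 = 3.38 − 5·2.2565 + 5 = -2.902
ΔM = M_A − M_B = 14.687 − (-2.902) = 17.589; smaller M is more luminous → Star B.
L ratio = 10^(0.4 |ΔM|) = 10^7.036 = 1.086×10^7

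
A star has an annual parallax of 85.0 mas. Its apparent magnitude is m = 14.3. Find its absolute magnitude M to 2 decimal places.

p = 85.0 mas = 0.0850″ → d = 1/p = 11.76 pc
5 log₁₀(d/10 pc) = 5 log₁₀(11.76) − 5 = 0.353
M = m − 5 log₁₀(d/10) = 14.3 − 0.353 = 13.947

M ≈ 13.95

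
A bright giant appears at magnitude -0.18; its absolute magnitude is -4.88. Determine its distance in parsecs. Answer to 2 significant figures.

d ≈ 87 pc

Distance modulus: m − M = -0.18 − (-4.88) = 4.700
m − M = 5 log₁₀ d − 5
log₁₀ d = (m − M)/5 + 1 = 1.9400
d = 10^1.9400 = 87.10 pc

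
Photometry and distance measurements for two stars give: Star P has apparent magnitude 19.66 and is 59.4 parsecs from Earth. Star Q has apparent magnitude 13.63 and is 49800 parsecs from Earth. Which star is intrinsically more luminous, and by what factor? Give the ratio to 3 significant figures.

Star P: M = m − 5 log₁₀ d + 5 = 19.66 − 5·1.7738 + 5 = 15.791
Star Q: M = m − 5 log₁₀ d + 5 = 13.63 − 5·4.6972 + 5 = -4.856
ΔM = M_P − M_Q = 15.791 − (-4.856) = 20.647; smaller M is more luminous → Star Q.
L ratio = 10^(0.4 |ΔM|) = 10^8.259 = 1.815×10^8

Star Q is more luminous, by a factor of 1.82×10^8.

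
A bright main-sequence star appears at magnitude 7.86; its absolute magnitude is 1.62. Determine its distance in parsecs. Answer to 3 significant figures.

Distance modulus: m − M = 7.86 − (1.62) = 6.240
m − M = 5 log₁₀ d − 5
log₁₀ d = (m − M)/5 + 1 = 2.2480
d = 10^2.2480 = 177.0 pc

d ≈ 177 pc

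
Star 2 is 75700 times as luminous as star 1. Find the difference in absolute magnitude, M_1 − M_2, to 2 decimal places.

Pogson: ΔM = −2.5 log₁₀(ratio) = −2.5 log₁₀(75700) = −2.5 × 4.8791 = -12.198
Star 2 is brighter so has the smaller magnitude: M_1 − M_2 is positive.

M_1 − M_2 ≈ 12.20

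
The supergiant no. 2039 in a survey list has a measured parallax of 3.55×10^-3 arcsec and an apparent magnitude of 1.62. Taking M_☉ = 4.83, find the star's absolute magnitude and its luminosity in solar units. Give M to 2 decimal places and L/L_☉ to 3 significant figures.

M ≈ -5.63; L/L_☉ ≈ 15300

d = 1/p = 1/3.55×10^-3″ = 281.7 pc
M = m − 5 log₁₀ d + 5 = 1.62 − 5·2.4498 + 5 = -5.629
M − M_☉ = -5.629 − 4.83 = -10.459
L/L_☉ = 10^(−0.4 × -10.459) = 15260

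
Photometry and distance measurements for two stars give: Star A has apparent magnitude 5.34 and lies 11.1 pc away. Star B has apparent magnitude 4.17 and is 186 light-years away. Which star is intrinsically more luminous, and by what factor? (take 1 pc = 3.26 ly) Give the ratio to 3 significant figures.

Star A: M = m − 5 log₁₀ d + 5 = 5.34 − 5·1.0453 + 5 = 5.113
Star B: d = 186 ly / 3.26 = 57.06 pc
Star B: M = m − 5 log₁₀ d + 5 = 4.17 − 5·1.7563 + 5 = 0.389
ΔM = M_A − M_B = 5.113 − (0.389) = 4.725; smaller M is more luminous → Star B.
L ratio = 10^(0.4 |ΔM|) = 10^1.890 = 77.61

Star B is more luminous, by a factor of 77.6.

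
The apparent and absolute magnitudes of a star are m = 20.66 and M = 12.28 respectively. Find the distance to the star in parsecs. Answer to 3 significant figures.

Distance modulus: m − M = 20.66 − (12.28) = 8.380
m − M = 5 log₁₀ d − 5
log₁₀ d = (m − M)/5 + 1 = 2.6760
d = 10^2.6760 = 474.2 pc

d ≈ 474 pc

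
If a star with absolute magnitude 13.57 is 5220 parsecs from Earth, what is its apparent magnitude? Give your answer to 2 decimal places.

m = M + 5 log₁₀ d − 5 = 13.57 + 5·3.7177 − 5 = 27.158

m ≈ 27.16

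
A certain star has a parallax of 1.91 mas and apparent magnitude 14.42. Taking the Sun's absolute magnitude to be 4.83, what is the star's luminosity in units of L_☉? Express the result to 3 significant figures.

d = 1/p = 1000/1.91 mas = 523.6 pc
M = m − 5 log₁₀ d + 5 = 14.42 − 5·2.7190 + 5 = 5.825
M − M_☉ = 5.825 − 4.83 = 0.995
L/L_☉ = 10^(−0.4 × 0.995) = 0.3999

L/L_☉ ≈ 0.400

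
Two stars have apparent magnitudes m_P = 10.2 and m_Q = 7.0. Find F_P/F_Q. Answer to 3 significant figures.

F_P/F_Q ≈ 0.0525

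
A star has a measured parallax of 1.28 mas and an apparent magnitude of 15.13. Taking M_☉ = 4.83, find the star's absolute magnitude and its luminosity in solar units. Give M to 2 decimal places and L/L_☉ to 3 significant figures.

d = 1/p = 1000/1.28 mas = 781.2 pc
M = m − 5 log₁₀ d + 5 = 15.13 − 5·2.8928 + 5 = 5.666
M − M_☉ = 5.666 − 4.83 = 0.836
L/L_☉ = 10^(−0.4 × 0.836) = 0.4630

M ≈ 5.67; L/L_☉ ≈ 0.463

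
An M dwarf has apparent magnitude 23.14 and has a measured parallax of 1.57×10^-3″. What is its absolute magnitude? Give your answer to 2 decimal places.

d = 1/p = 1/1.57×10^-3″ = 636.9 pc
5 log₁₀(d/10 pc) = 5 log₁₀(636.9) − 5 = 9.021
M = m − 5 log₁₀(d/10) = 23.14 − 9.021 = 14.119

M ≈ 14.12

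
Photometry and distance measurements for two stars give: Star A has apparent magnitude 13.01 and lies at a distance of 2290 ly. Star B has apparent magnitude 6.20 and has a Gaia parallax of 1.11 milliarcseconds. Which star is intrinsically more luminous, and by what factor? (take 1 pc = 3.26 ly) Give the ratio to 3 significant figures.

Star A: d = 2290 ly / 3.26 = 702.5 pc
Star A: M = m − 5 log₁₀ d + 5 = 13.01 − 5·2.8466 + 5 = 3.777
Star B: p = 1.11 mas = 1.11×10^-3″ → d = 1/p = 900.9 pc
Star B: M = m − 5 log₁₀ d + 5 = 6.20 − 5·2.9547 + 5 = -3.573
ΔM = M_A − M_B = 3.777 − (-3.573) = 7.350; smaller M is more luminous → Star B.
L ratio = 10^(0.4 |ΔM|) = 10^2.940 = 871.2

Star B is more luminous, by a factor of 871.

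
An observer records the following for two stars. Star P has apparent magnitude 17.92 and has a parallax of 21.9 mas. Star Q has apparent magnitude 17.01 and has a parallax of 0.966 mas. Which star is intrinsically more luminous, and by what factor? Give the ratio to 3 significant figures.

Star Q is more luminous, by a factor of 1190.

Star P: p = 21.9 mas = 0.0219″ → d = 1/p = 45.66 pc
Star P: M = m − 5 log₁₀ d + 5 = 17.92 − 5·1.6596 + 5 = 14.622
Star Q: p = 0.966 mas = 9.66×10^-4″ → d = 1/p = 1035 pc
Star Q: M = m − 5 log₁₀ d + 5 = 17.01 − 5·3.0150 + 5 = 6.935
ΔM = M_P − M_Q = 14.622 − (6.935) = 7.687; smaller M is more luminous → Star Q.
L ratio = 10^(0.4 |ΔM|) = 10^3.075 = 1188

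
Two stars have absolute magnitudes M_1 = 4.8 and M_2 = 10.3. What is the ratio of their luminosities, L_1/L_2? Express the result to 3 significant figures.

L_1/L_2 ≈ 158

ΔM = M_1 − M_2 = -5.5
L_1/L_2 = 10^(−0.4 ΔM) = 10^2.200 = 158.5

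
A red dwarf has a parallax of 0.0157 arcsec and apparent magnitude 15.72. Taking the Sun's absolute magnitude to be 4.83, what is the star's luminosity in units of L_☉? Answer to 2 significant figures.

d = 1/p = 1/0.0157″ = 63.69 pc
M = m − 5 log₁₀ d + 5 = 15.72 − 5·1.8041 + 5 = 11.699
M − M_☉ = 11.699 − 4.83 = 6.869
L/L_☉ = 10^(−0.4 × 6.869) = 1.787×10^-3

L/L_☉ ≈ 1.8×10^-3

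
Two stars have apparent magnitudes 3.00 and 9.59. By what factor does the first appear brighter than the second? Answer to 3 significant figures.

Magnitude difference = -6.59
Flux ratio = 10^(−0.4 Δm) = 10^(−0.4 × -6.59) = 10^2.636 = 432.5

433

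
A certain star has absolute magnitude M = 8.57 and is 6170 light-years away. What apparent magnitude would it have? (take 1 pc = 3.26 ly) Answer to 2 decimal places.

m ≈ 19.96

d = 6170 ly / 3.26 = 1893 pc
m = M + 5 log₁₀ d − 5 = 8.57 + 5·3.2771 − 5 = 19.955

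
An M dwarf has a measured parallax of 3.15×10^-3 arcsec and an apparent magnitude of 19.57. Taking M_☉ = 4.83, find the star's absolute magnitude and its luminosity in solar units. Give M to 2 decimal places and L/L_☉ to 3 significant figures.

M ≈ 12.06; L/L_☉ ≈ 1.28×10^-3

d = 1/p = 1/3.15×10^-3″ = 317.5 pc
M = m − 5 log₁₀ d + 5 = 19.57 − 5·2.5017 + 5 = 12.062
M − M_☉ = 12.062 − 4.83 = 7.232
L/L_☉ = 10^(−0.4 × 7.232) = 1.280×10^-3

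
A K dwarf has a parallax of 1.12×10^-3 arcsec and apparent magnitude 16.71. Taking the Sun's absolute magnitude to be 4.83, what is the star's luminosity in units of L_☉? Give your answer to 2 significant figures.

d = 1/p = 1/1.12×10^-3″ = 892.9 pc
M = m − 5 log₁₀ d + 5 = 16.71 − 5·2.9508 + 5 = 6.956
M − M_☉ = 6.956 − 4.83 = 2.126
L/L_☉ = 10^(−0.4 × 2.126) = 0.1411

L/L_☉ ≈ 0.14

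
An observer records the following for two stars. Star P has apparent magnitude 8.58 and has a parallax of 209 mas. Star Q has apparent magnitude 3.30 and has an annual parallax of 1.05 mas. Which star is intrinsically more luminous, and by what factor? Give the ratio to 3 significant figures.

Star Q is more luminous, by a factor of 5.13×10^6.

Star P: p = 209 mas = 0.209″ → d = 1/p = 4.785 pc
Star P: M = m − 5 log₁₀ d + 5 = 8.58 − 5·0.6799 + 5 = 10.181
Star Q: p = 1.05 mas = 1.05×10^-3″ → d = 1/p = 952.4 pc
Star Q: M = m − 5 log₁₀ d + 5 = 3.30 − 5·2.9788 + 5 = -6.594
ΔM = M_P − M_Q = 10.181 − (-6.594) = 16.775; smaller M is more luminous → Star Q.
L ratio = 10^(0.4 |ΔM|) = 10^6.710 = 5.128×10^6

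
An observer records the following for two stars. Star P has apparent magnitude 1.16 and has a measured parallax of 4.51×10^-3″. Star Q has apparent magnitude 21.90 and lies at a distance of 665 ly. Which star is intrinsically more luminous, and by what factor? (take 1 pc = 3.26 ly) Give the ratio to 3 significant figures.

Star P is more luminous, by a factor of 2.34×10^8.

Star P: d = 1/p = 1/4.51×10^-3″ = 221.7 pc
Star P: M = m − 5 log₁₀ d + 5 = 1.16 − 5·2.3458 + 5 = -5.569
Star Q: d = 665 ly / 3.26 = 204.0 pc
Star Q: M = m − 5 log₁₀ d + 5 = 21.90 − 5·2.3096 + 5 = 15.352
ΔM = M_P − M_Q = -5.569 − (15.352) = -20.921; smaller M is more luminous → Star P.
L ratio = 10^(0.4 |ΔM|) = 10^8.368 = 2.336×10^8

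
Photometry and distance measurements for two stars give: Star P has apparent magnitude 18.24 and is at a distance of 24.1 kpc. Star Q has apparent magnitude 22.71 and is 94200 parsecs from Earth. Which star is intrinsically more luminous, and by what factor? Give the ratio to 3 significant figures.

Star P: d = 24.1 kpc = 24100 pc
Star P: M = m − 5 log₁₀ d + 5 = 18.24 − 5·4.3820 + 5 = 1.330
Star Q: M = m − 5 log₁₀ d + 5 = 22.71 − 5·4.9741 + 5 = 2.840
ΔM = M_P − M_Q = 1.330 − (2.840) = -1.510; smaller M is more luminous → Star P.
L ratio = 10^(0.4 |ΔM|) = 10^0.604 = 4.017

Star P is more luminous, by a factor of 4.02.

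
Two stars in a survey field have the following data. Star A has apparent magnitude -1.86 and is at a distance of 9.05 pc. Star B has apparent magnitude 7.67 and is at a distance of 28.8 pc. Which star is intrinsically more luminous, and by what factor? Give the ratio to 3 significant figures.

Star A is more luminous, by a factor of 640.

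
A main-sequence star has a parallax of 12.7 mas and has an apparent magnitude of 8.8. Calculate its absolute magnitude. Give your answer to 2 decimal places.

M ≈ 4.32

p = 12.7 mas = 0.0127″ → d = 1/p = 78.74 pc
5 log₁₀(d/10 pc) = 5 log₁₀(78.74) − 5 = 4.481
M = m − 5 log₁₀(d/10) = 8.8 − 4.481 = 4.319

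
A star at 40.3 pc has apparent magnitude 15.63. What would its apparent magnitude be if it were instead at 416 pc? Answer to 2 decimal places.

Flux ∝ 1/d², so Δm = 5 log₁₀(d₂/d₁) = 5 log₁₀(416/40.3) = 5.069
m₂ = m₁ + Δm = 15.63 + (5.069) = 20.699

m ≈ 20.70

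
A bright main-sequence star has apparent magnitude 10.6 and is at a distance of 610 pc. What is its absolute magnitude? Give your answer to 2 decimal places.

M ≈ 1.67

5 log₁₀(d/10 pc) = 5 log₁₀(610.0) − 5 = 8.927
M = m − 5 log₁₀(d/10) = 10.6 − 8.927 = 1.673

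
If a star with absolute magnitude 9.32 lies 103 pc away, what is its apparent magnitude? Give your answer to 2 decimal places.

m ≈ 14.38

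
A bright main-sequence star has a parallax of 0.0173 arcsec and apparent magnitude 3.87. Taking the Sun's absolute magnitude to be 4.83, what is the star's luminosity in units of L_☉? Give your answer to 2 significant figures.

L/L_☉ ≈ 81

d = 1/p = 1/0.0173″ = 57.80 pc
M = m − 5 log₁₀ d + 5 = 3.87 − 5·1.7620 + 5 = 0.060
M − M_☉ = 0.060 − 4.83 = -4.770
L/L_☉ = 10^(−0.4 × -4.770) = 80.89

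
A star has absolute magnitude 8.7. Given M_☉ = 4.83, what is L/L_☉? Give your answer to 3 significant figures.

L/L_☉ ≈ 0.0283

M − M_☉ = 8.7 − 4.83 = 3.870
L/L_☉ = 10^(−0.4 (M − M_☉)) = 10^-1.548 = 0.02831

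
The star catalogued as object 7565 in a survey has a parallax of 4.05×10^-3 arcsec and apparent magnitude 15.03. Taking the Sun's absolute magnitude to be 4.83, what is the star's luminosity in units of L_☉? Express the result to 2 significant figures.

d = 1/p = 1/4.05×10^-3″ = 246.9 pc
M = m − 5 log₁₀ d + 5 = 15.03 − 5·2.3925 + 5 = 8.067
M − M_☉ = 8.067 − 4.83 = 3.237
L/L_☉ = 10^(−0.4 × 3.237) = 0.05071

L/L_☉ ≈ 0.051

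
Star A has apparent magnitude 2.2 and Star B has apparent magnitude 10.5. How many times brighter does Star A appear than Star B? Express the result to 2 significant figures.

2100

Magnitude difference = -8.3
Flux ratio = 10^(−0.4 Δm) = 10^(−0.4 × -8.3) = 10^3.320 = 2089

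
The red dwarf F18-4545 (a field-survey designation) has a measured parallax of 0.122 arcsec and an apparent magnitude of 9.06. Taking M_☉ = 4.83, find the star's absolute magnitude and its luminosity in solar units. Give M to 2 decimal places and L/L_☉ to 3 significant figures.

M ≈ 9.49; L/L_☉ ≈ 0.0137

d = 1/p = 1/0.122″ = 8.197 pc
M = m − 5 log₁₀ d + 5 = 9.06 − 5·0.9136 + 5 = 9.492
M − M_☉ = 9.492 − 4.83 = 4.662
L/L_☉ = 10^(−0.4 × 4.662) = 0.01365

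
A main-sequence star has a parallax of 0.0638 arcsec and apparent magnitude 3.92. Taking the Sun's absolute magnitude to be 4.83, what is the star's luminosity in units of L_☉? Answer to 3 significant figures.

L/L_☉ ≈ 5.68

d = 1/p = 1/0.0638″ = 15.67 pc
M = m − 5 log₁₀ d + 5 = 3.92 − 5·1.1952 + 5 = 2.944
M − M_☉ = 2.944 − 4.83 = -1.886
L/L_☉ = 10^(−0.4 × -1.886) = 5.680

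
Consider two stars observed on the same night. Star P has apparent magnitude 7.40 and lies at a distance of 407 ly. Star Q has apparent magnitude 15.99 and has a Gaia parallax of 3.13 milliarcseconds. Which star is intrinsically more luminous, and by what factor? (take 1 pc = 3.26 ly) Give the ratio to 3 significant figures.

Star P: d = 407 ly / 3.26 = 124.8 pc
Star P: M = m − 5 log₁₀ d + 5 = 7.40 − 5·2.0964 + 5 = 1.918
Star Q: p = 3.13 mas = 3.13×10^-3″ → d = 1/p = 319.5 pc
Star Q: M = m − 5 log₁₀ d + 5 = 15.99 − 5·2.5045 + 5 = 8.468
ΔM = M_P − M_Q = 1.918 − (8.468) = -6.550; smaller M is more luminous → Star P.
L ratio = 10^(0.4 |ΔM|) = 10^2.620 = 416.7

Star P is more luminous, by a factor of 417.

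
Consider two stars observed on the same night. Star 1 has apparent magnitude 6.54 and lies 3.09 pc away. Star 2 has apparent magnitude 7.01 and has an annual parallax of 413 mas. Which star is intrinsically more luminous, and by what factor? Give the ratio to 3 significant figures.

Star 1 is more luminous, by a factor of 2.51.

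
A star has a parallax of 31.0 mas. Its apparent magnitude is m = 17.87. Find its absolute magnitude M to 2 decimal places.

p = 31.0 mas = 0.0310″ → d = 1/p = 32.26 pc
5 log₁₀(d/10 pc) = 5 log₁₀(32.26) − 5 = 2.543
M = m − 5 log₁₀(d/10) = 17.87 − 2.543 = 15.327

M ≈ 15.33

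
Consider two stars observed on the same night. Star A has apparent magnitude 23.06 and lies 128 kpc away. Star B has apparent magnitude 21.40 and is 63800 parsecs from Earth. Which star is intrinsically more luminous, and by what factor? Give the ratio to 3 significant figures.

Star B is more luminous, by a factor of 1.15.

Star A: d = 128 kpc = 128000 pc
Star A: M = m − 5 log₁₀ d + 5 = 23.06 − 5·5.1072 + 5 = 2.524
Star B: M = m − 5 log₁₀ d + 5 = 21.40 − 5·4.8048 + 5 = 2.376
ΔM = M_A − M_B = 2.524 − (2.376) = 0.148; smaller M is more luminous → Star B.
L ratio = 10^(0.4 |ΔM|) = 10^0.059 = 1.146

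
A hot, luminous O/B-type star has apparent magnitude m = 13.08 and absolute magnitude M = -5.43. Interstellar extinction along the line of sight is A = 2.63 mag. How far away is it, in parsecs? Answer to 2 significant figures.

m − M = 5 log₁₀(d/10 pc) + A  ⇒  13.08 − (-5.43) − 2.63 = 5 log₁₀(d/10)
15.880 = 5 log₁₀(d/10)
log₁₀ d = (m − M − A)/5 + 1 = 4.1760
d = 10^4.1760 = 15000 pc

d ≈ 15000 pc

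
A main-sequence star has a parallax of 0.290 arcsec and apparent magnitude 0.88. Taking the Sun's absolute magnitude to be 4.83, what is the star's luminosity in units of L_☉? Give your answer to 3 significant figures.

L/L_☉ ≈ 4.52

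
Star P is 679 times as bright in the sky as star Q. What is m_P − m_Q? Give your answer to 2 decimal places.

m_P − m_Q ≈ -7.08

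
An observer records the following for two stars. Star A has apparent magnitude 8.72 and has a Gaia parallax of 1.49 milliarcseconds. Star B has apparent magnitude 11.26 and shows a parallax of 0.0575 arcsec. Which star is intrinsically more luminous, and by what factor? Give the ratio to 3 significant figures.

Star A: p = 1.49 mas = 1.49×10^-3″ → d = 1/p = 671.1 pc
Star A: M = m − 5 log₁₀ d + 5 = 8.72 − 5·2.8268 + 5 = -0.414
Star B: d = 1/p = 1/0.0575″ = 17.39 pc
Star B: M = m − 5 log₁₀ d + 5 = 11.26 − 5·1.2403 + 5 = 10.058
ΔM = M_A − M_B = -0.414 − (10.058) = -10.472; smaller M is more luminous → Star A.
L ratio = 10^(0.4 |ΔM|) = 10^4.189 = 15450

Star A is more luminous, by a factor of 15500.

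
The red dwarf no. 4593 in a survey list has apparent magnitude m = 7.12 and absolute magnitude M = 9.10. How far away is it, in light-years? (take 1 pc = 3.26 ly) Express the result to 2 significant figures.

d ≈ 13 ly

μ = m − M = -1.980
m − M = 5 log₁₀ d − 5
log₁₀ d = (m − M)/5 + 1 = 0.6040
d = 10^0.6040 = 4.018 pc
= 13.10 ly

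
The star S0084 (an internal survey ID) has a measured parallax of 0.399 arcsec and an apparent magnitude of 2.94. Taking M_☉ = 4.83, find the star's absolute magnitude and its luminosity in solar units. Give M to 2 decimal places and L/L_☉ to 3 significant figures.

M ≈ 5.94; L/L_☉ ≈ 0.358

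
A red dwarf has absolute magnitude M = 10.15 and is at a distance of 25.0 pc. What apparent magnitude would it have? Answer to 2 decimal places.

m ≈ 12.14

m = M + 5 log₁₀ d − 5 = 10.15 + 5·1.3979 − 5 = 12.140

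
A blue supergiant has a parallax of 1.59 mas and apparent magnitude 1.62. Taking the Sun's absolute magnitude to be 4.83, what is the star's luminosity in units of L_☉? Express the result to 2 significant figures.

L/L_☉ ≈ 76000

d = 1/p = 1000/1.59 mas = 628.9 pc
M = m − 5 log₁₀ d + 5 = 1.62 − 5·2.7986 + 5 = -7.373
M − M_☉ = -7.373 − 4.83 = -12.203
L/L_☉ = 10^(−0.4 × -12.203) = 76070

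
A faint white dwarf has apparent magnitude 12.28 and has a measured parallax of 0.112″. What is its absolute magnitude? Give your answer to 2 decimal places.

d = 1/p = 1/0.112″ = 8.929 pc
5 log₁₀(d/10 pc) = 5 log₁₀(8.929) − 5 = -0.246
M = m − 5 log₁₀(d/10) = 12.28 + 0.246 = 12.526

M ≈ 12.53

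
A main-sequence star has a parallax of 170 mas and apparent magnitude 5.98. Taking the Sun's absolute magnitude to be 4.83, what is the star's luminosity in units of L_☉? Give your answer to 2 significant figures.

d = 1/p = 1000/170 mas = 5.882 pc
M = m − 5 log₁₀ d + 5 = 5.98 − 5·0.7696 + 5 = 7.132
M − M_☉ = 7.132 − 4.83 = 2.302
L/L_☉ = 10^(−0.4 × 2.302) = 0.1200

L/L_☉ ≈ 0.12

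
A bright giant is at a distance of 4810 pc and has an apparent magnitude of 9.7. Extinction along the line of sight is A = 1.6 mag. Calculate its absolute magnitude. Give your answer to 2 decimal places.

M ≈ -5.31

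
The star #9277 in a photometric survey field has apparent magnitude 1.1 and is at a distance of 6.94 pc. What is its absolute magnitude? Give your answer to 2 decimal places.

5 log₁₀(d/10 pc) = 5 log₁₀(6.940) − 5 = -0.793
M = m − 5 log₁₀(d/10) = 1.1 + 0.793 = 1.893

M ≈ 1.89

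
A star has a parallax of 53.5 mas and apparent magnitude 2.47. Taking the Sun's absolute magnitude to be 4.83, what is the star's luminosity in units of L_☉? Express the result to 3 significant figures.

L/L_☉ ≈ 30.7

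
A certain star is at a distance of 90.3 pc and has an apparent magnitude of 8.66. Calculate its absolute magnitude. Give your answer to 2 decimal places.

5 log₁₀(d/10 pc) = 5 log₁₀(90.30) − 5 = 4.778
M = m − 5 log₁₀(d/10) = 8.66 − 4.778 = 3.882

M ≈ 3.88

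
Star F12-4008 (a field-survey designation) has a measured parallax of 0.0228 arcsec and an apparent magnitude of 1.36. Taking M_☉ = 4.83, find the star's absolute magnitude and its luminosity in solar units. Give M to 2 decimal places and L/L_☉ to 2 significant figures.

M ≈ -1.85; L/L_☉ ≈ 470

d = 1/p = 1/0.0228″ = 43.86 pc
M = m − 5 log₁₀ d + 5 = 1.36 − 5·1.6421 + 5 = -1.850
M − M_☉ = -1.850 − 4.83 = -6.680
L/L_☉ = 10^(−0.4 × -6.680) = 470.0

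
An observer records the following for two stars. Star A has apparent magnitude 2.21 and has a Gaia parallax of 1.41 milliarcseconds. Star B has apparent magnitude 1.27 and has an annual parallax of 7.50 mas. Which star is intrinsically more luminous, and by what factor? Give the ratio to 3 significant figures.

Star A is more luminous, by a factor of 11.9.

Star A: p = 1.41 mas = 1.41×10^-3″ → d = 1/p = 709.2 pc
Star A: M = m − 5 log₁₀ d + 5 = 2.21 − 5·2.8508 + 5 = -7.044
Star B: p = 7.50 mas = 7.50×10^-3″ → d = 1/p = 133.3 pc
Star B: M = m − 5 log₁₀ d + 5 = 1.27 − 5·2.1249 + 5 = -4.355
ΔM = M_A − M_B = -7.044 − (-4.355) = -2.689; smaller M is more luminous → Star A.
L ratio = 10^(0.4 |ΔM|) = 10^1.076 = 11.90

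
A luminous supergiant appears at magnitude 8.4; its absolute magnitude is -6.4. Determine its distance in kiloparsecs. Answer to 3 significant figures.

d ≈ 9.12 kpc

Distance modulus: m − M = 8.4 − (-6.4) = 14.800
m − M = 5 log₁₀ d − 5
log₁₀ d = (m − M)/5 + 1 = 3.9600
d = 10^3.9600 = 9120 pc
= 9.120 kpc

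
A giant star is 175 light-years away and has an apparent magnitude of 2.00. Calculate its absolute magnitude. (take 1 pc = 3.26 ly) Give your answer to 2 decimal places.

M ≈ -1.65

d = 175 ly / 3.26 = 53.68 pc
5 log₁₀(d/10 pc) = 5 log₁₀(53.68) − 5 = 3.649
M = m − 5 log₁₀(d/10) = 2.00 − 3.649 = -1.649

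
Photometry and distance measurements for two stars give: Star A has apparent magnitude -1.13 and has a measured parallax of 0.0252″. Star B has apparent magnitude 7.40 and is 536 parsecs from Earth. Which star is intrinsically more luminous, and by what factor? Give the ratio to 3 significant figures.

Star A is more luminous, by a factor of 14.2.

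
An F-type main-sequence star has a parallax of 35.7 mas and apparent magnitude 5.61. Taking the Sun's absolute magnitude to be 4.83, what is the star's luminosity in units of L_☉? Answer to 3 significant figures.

d = 1/p = 1000/35.7 mas = 28.01 pc
M = m − 5 log₁₀ d + 5 = 5.61 − 5·1.4473 + 5 = 3.373
M − M_☉ = 3.373 − 4.83 = -1.457
L/L_☉ = 10^(−0.4 × -1.457) = 3.825

L/L_☉ ≈ 3.83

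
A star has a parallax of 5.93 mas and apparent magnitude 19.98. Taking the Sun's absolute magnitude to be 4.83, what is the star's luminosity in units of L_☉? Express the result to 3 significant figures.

d = 1/p = 1000/5.93 mas = 168.6 pc
M = m − 5 log₁₀ d + 5 = 19.98 − 5·2.2269 + 5 = 13.845
M − M_☉ = 13.845 − 4.83 = 9.015
L/L_☉ = 10^(−0.4 × 9.015) = 2.477×10^-4

L/L_☉ ≈ 2.48×10^-4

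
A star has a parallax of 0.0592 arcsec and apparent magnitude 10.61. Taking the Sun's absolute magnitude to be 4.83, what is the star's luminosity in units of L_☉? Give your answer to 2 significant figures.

d = 1/p = 1/0.0592″ = 16.89 pc
M = m − 5 log₁₀ d + 5 = 10.61 − 5·1.2277 + 5 = 9.472
M − M_☉ = 9.472 − 4.83 = 4.642
L/L_☉ = 10^(−0.4 × 4.642) = 0.01391

L/L_☉ ≈ 0.014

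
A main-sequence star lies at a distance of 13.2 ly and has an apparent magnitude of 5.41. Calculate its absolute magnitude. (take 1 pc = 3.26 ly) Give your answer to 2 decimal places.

M ≈ 7.37

d = 13.2 ly / 3.26 = 4.049 pc
5 log₁₀(d/10 pc) = 5 log₁₀(4.049) − 5 = -1.963
M = m − 5 log₁₀(d/10) = 5.41 + 1.963 = 7.373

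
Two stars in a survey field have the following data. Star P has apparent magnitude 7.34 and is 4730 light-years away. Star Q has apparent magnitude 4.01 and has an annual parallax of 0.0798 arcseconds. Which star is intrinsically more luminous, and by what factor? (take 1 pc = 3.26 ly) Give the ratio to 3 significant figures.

Star P is more luminous, by a factor of 624.

Star P: d = 4730 ly / 3.26 = 1451 pc
Star P: M = m − 5 log₁₀ d + 5 = 7.34 − 5·3.1616 + 5 = -3.468
Star Q: d = 1/p = 1/0.0798″ = 12.53 pc
Star Q: M = m − 5 log₁₀ d + 5 = 4.01 − 5·1.0980 + 5 = 3.520
ΔM = M_P − M_Q = -3.468 − (3.520) = -6.988; smaller M is more luminous → Star P.
L ratio = 10^(0.4 |ΔM|) = 10^2.795 = 624.2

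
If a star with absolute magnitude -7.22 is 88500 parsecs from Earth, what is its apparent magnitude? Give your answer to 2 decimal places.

m = M + 5 log₁₀ d − 5 = -7.22 + 5·4.9469 − 5 = 12.515

m ≈ 12.51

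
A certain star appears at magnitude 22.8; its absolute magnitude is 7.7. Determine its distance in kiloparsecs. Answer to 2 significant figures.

d ≈ 10 kpc

Distance modulus: m − M = 22.8 − (7.7) = 15.100
m − M = 5 log₁₀ d − 5
log₁₀ d = (m − M)/5 + 1 = 4.0200
d = 10^4.0200 = 10470 pc
= 10.47 kpc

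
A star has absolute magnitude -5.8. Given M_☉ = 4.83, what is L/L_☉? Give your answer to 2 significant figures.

L/L_☉ ≈ 18000

M − M_☉ = -5.8 − 4.83 = -10.630
L/L_☉ = 10^(−0.4 (M − M_☉)) = 10^4.252 = 17860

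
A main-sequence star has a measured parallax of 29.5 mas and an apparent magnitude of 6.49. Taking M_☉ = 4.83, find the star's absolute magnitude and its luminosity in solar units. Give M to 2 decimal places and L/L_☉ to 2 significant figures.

d = 1/p = 1000/29.5 mas = 33.90 pc
M = m − 5 log₁₀ d + 5 = 6.49 − 5·1.5302 + 5 = 3.839
M − M_☉ = 3.839 − 4.83 = -0.991
L/L_☉ = 10^(−0.4 × -0.991) = 2.491

M ≈ 3.84; L/L_☉ ≈ 2.5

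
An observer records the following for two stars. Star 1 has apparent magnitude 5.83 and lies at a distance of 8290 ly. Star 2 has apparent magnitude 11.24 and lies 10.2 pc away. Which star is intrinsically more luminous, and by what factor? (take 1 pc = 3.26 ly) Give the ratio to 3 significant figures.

Star 1: d = 8290 ly / 3.26 = 2543 pc
Star 1: M = m − 5 log₁₀ d + 5 = 5.83 − 5·3.4053 + 5 = -6.197
Star 2: M = m − 5 log₁₀ d + 5 = 11.24 − 5·1.0086 + 5 = 11.197
ΔM = M_1 − M_2 = -6.197 − (11.197) = -17.394; smaller M is more luminous → Star 1.
L ratio = 10^(0.4 |ΔM|) = 10^6.957 = 9.067×10^6

Star 1 is more luminous, by a factor of 9.07×10^6.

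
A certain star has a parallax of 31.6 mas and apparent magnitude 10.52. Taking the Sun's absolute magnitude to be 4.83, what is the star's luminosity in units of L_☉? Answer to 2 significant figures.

L/L_☉ ≈ 0.053

d = 1/p = 1000/31.6 mas = 31.65 pc
M = m − 5 log₁₀ d + 5 = 10.52 − 5·1.5003 + 5 = 8.018
M − M_☉ = 8.018 − 4.83 = 3.188
L/L_☉ = 10^(−0.4 × 3.188) = 0.05304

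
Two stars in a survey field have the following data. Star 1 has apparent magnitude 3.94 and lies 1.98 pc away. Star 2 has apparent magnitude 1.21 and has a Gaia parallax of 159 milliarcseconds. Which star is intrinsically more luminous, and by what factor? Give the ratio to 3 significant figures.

Star 2 is more luminous, by a factor of 125.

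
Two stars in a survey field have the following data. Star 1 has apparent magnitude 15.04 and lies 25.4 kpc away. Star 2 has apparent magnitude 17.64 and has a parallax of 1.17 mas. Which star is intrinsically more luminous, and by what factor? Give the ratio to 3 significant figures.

Star 1 is more luminous, by a factor of 9680.

Star 1: d = 25.4 kpc = 25400 pc
Star 1: M = m − 5 log₁₀ d + 5 = 15.04 − 5·4.4048 + 5 = -1.984
Star 2: p = 1.17 mas = 1.17×10^-3″ → d = 1/p = 854.7 pc
Star 2: M = m − 5 log₁₀ d + 5 = 17.64 − 5·2.9318 + 5 = 7.981
ΔM = M_1 − M_2 = -1.984 − (7.981) = -9.965; smaller M is more luminous → Star 1.
L ratio = 10^(0.4 |ΔM|) = 10^3.986 = 9684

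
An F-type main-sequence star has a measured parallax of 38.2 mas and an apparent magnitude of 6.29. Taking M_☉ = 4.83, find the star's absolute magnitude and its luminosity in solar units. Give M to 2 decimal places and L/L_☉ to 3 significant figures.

M ≈ 4.20; L/L_☉ ≈ 1.79

d = 1/p = 1000/38.2 mas = 26.18 pc
M = m − 5 log₁₀ d + 5 = 6.29 − 5·1.4179 + 5 = 4.200
M − M_☉ = 4.200 − 4.83 = -0.630
L/L_☉ = 10^(−0.4 × -0.630) = 1.786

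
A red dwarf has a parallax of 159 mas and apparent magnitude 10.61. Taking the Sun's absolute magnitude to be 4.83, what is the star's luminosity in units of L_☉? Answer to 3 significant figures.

L/L_☉ ≈ 1.93×10^-3

d = 1/p = 1000/159 mas = 6.289 pc
M = m − 5 log₁₀ d + 5 = 10.61 − 5·0.7986 + 5 = 11.617
M − M_☉ = 11.617 − 4.83 = 6.787
L/L_☉ = 10^(−0.4 × 6.787) = 1.928×10^-3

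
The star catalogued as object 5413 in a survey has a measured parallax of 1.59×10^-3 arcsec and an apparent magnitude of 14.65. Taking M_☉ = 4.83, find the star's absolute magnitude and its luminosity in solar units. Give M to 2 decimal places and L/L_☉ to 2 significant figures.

M ≈ 5.66; L/L_☉ ≈ 0.47

d = 1/p = 1/1.59×10^-3″ = 628.9 pc
M = m − 5 log₁₀ d + 5 = 14.65 − 5·2.7986 + 5 = 5.657
M − M_☉ = 5.657 − 4.83 = 0.827
L/L_☉ = 10^(−0.4 × 0.827) = 0.4669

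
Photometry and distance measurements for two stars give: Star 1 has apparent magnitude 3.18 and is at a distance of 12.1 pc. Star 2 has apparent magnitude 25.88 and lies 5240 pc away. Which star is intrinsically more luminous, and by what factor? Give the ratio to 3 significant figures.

Star 1: M = m − 5 log₁₀ d + 5 = 3.18 − 5·1.0828 + 5 = 2.766
Star 2: M = m − 5 log₁₀ d + 5 = 25.88 − 5·3.7193 + 5 = 12.283
ΔM = M_1 − M_2 = 2.766 − (12.283) = -9.517; smaller M is more luminous → Star 1.
L ratio = 10^(0.4 |ΔM|) = 10^3.807 = 6411

Star 1 is more luminous, by a factor of 6410.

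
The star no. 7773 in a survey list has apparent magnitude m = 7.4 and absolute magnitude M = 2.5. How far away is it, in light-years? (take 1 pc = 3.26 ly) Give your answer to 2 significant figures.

d ≈ 310 ly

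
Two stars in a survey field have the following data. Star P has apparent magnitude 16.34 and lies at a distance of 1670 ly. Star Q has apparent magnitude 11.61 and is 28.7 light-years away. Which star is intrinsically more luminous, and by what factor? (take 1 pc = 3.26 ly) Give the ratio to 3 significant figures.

Star P: d = 1670 ly / 3.26 = 512.3 pc
Star P: M = m − 5 log₁₀ d + 5 = 16.34 − 5·2.7095 + 5 = 7.793
Star Q: d = 28.7 ly / 3.26 = 8.804 pc
Star Q: M = m − 5 log₁₀ d + 5 = 11.61 − 5·0.9447 + 5 = 11.887
ΔM = M_P − M_Q = 7.793 − (11.887) = -4.094; smaller M is more luminous → Star P.
L ratio = 10^(0.4 |ΔM|) = 10^1.638 = 43.42

Star P is more luminous, by a factor of 43.4.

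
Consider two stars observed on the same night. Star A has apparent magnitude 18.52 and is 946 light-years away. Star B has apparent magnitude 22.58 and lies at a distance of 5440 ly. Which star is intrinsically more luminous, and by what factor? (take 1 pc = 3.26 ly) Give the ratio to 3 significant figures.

Star A: d = 946 ly / 3.26 = 290.2 pc
Star A: M = m − 5 log₁₀ d + 5 = 18.52 − 5·2.4627 + 5 = 11.207
Star B: d = 5440 ly / 3.26 = 1669 pc
Star B: M = m − 5 log₁₀ d + 5 = 22.58 − 5·3.2224 + 5 = 11.468
ΔM = M_A − M_B = 11.207 − (11.468) = -0.261; smaller M is more luminous → Star A.
L ratio = 10^(0.4 |ΔM|) = 10^0.105 = 1.272

Star A is more luminous, by a factor of 1.27.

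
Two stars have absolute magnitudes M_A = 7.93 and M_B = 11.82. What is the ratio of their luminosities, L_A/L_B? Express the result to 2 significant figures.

L_A/L_B ≈ 36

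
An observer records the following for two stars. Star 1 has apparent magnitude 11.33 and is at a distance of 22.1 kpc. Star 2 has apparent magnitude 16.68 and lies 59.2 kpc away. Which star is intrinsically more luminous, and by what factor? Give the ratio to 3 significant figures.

Star 1 is more luminous, by a factor of 19.2.

Star 1: d = 22.1 kpc = 22100 pc
Star 1: M = m − 5 log₁₀ d + 5 = 11.33 − 5·4.3444 + 5 = -5.392
Star 2: d = 59.2 kpc = 59200 pc
Star 2: M = m − 5 log₁₀ d + 5 = 16.68 − 5·4.7723 + 5 = -2.182
ΔM = M_1 − M_2 = -5.392 − (-2.182) = -3.210; smaller M is more luminous → Star 1.
L ratio = 10^(0.4 |ΔM|) = 10^1.284 = 19.24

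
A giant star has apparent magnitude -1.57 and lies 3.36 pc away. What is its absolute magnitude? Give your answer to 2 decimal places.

M ≈ 0.80

5 log₁₀(d/10 pc) = 5 log₁₀(3.360) − 5 = -2.368
M = m − 5 log₁₀(d/10) = -1.57 + 2.368 = 0.798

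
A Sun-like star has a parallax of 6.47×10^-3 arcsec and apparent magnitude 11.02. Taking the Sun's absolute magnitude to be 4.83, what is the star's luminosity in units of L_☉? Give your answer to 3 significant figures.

d = 1/p = 1/6.47×10^-3″ = 154.6 pc
M = m − 5 log₁₀ d + 5 = 11.02 − 5·2.1891 + 5 = 5.075
M − M_☉ = 5.075 − 4.83 = 0.245
L/L_☉ = 10^(−0.4 × 0.245) = 0.7983

L/L_☉ ≈ 0.798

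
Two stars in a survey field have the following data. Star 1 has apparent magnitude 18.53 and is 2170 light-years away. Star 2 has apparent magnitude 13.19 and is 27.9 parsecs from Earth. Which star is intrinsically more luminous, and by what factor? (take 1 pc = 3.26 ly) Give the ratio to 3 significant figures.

Star 1: d = 2170 ly / 3.26 = 665.6 pc
Star 1: M = m − 5 log₁₀ d + 5 = 18.53 − 5·2.8232 + 5 = 9.414
Star 2: M = m − 5 log₁₀ d + 5 = 13.19 − 5·1.4456 + 5 = 10.962
ΔM = M_1 − M_2 = 9.414 − (10.962) = -1.548; smaller M is more luminous → Star 1.
L ratio = 10^(0.4 |ΔM|) = 10^0.619 = 4.162

Star 1 is more luminous, by a factor of 4.16.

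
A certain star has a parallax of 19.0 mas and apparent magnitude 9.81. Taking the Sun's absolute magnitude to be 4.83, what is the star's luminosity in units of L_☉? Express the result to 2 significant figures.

d = 1/p = 1000/19.0 mas = 52.63 pc
M = m − 5 log₁₀ d + 5 = 9.81 − 5·1.7212 + 5 = 6.204
M − M_☉ = 6.204 − 4.83 = 1.374
L/L_☉ = 10^(−0.4 × 1.374) = 0.2822

L/L_☉ ≈ 0.28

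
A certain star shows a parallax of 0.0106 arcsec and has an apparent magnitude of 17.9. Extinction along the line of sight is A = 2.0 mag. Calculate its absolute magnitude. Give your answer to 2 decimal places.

M ≈ 11.03

d = 1/p = 1/0.0106″ = 94.34 pc
5 log₁₀(d/10 pc) = 5 log₁₀(94.34) − 5 = 4.873
M = m − 5 log₁₀(d/10) − A = 17.9 − 4.873 − 2.0 = 11.027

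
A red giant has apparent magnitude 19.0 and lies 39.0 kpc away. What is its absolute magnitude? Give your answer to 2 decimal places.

M ≈ 1.04

d = 39.0 kpc = 39000 pc
5 log₁₀(d/10 pc) = 5 log₁₀(39000) − 5 = 17.955
M = m − 5 log₁₀(d/10) = 19.0 − 17.955 = 1.045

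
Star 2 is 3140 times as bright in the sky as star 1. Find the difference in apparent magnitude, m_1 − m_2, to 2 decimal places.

m_1 − m_2 ≈ 8.74

Pogson: Δm = −2.5 log₁₀(ratio) = −2.5 log₁₀(3140) = −2.5 × 3.4969 = -8.742
Star 2 is brighter so has the smaller magnitude: m_1 − m_2 is positive.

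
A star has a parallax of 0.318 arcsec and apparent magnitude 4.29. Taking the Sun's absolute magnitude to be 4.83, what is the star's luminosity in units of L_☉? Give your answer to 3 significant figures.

d = 1/p = 1/0.318″ = 3.145 pc
M = m − 5 log₁₀ d + 5 = 4.29 − 5·0.4976 + 5 = 6.802
M − M_☉ = 6.802 − 4.83 = 1.972
L/L_☉ = 10^(−0.4 × 1.972) = 0.1626

L/L_☉ ≈ 0.163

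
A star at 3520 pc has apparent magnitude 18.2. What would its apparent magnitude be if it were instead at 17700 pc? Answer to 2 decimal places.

m ≈ 21.71

Flux ∝ 1/d², so Δm = 5 log₁₀(d₂/d₁) = 5 log₁₀(17700/3520) = 3.507
m₂ = m₁ + Δm = 18.2 + (3.507) = 21.707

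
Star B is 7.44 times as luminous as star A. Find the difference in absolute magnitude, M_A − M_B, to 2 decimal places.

Pogson: ΔM = −2.5 log₁₀(ratio) = −2.5 log₁₀(7.44) = −2.5 × 0.8716 = -2.179
Star B is brighter so has the smaller magnitude: M_A − M_B is positive.

M_A − M_B ≈ 2.18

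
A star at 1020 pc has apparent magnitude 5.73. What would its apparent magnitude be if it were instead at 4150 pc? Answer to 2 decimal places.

Flux ∝ 1/d², so Δm = 5 log₁₀(d₂/d₁) = 5 log₁₀(4150/1020) = 3.047
m₂ = m₁ + Δm = 5.73 + (3.047) = 8.777

m ≈ 8.78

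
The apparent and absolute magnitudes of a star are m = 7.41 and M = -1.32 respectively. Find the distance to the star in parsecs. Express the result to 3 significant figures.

Distance modulus: m − M = 7.41 − (-1.32) = 8.730
m − M = 5 log₁₀ d − 5
log₁₀ d = (m − M)/5 + 1 = 2.7460
d = 10^2.7460 = 557.2 pc

d ≈ 557 pc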